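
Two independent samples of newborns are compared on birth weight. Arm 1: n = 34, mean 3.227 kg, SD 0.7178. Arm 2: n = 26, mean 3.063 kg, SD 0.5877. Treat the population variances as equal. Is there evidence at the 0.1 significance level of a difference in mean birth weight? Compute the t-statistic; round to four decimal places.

0.9468

Let group 1 = arm 1, group 2 = arm 2. H0: μ_1 = μ_2; H1: μ_1 ≠ μ_2 (two-sample pooled-variance t-test, two-sided).
s_p² = [(34−1)·0.7178² + (26−1)·0.5877²]/(34+26−2) = 0.442028
t = (3.227 − 3.063)/√[0.442028·(1/34 + 1/26)] = 0.9468
df = n₁ + n₂ − 2 = 58
Two-sided p-value ≈ 0.3477
Since p ≈ 0.3477 > α = 0.1, fail to reject H0; the evidence is not statistically significant.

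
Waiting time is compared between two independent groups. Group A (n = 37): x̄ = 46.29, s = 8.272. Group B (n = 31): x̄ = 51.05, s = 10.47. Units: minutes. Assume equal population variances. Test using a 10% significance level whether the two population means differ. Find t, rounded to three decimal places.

Let group 1 = group A, group 2 = group B. H0: μ_1 = μ_2; H1: μ_1 ≠ μ_2 (two-sample pooled-variance t-test, two-sided).
s_p² = [(37−1)·8.272² + (31−1)·10.47²]/(37+31−2) = 87.1509
t = (46.29 − 51.05)/√[87.1509·(1/37 + 1/31)] = -2.094
df = n₁ + n₂ − 2 = 66
Two-sided p-value ≈ 0.0401
Since p ≈ 0.0401 < α = 0.1, reject H0; the evidence is statistically significant.

-2.094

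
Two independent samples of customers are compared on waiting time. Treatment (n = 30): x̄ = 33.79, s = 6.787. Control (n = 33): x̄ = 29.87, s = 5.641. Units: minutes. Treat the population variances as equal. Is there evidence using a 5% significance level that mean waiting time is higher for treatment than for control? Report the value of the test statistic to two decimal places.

Let group 1 = treatment, group 2 = control. H0: μ_1 = μ_2; H1: μ_1 > μ_2 (two-sample pooled-variance t-test, right-tailed).
s_p² = [(30−1)·6.787² + (33−1)·5.641²]/(30+33−2) = 38.5919
t = (33.79 − 29.87)/√[38.5919·(1/30 + 1/33)] = 2.50
df = n₁ + n₂ − 2 = 61
p-value = P(T ≥ 2.50) ≈ 0.008
Since p ≈ 0.008 < α = 0.05, reject H0; the evidence is statistically significant.

2.50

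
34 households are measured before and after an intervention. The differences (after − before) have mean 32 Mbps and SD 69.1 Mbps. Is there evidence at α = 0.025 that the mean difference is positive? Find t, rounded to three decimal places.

2.700

H0: μ_d = 0; H1: μ_d > 0 (paired t-test on the differences, right-tailed).
t = d̄/(s_d/√n) = 32/(69.1/√34) = 2.700
df = n − 1 = 33
p-value = P(T ≥ 2.700) ≈ 0.0054
Since p ≈ 0.0054 < α = 0.025, reject H0; the evidence is statistically significant.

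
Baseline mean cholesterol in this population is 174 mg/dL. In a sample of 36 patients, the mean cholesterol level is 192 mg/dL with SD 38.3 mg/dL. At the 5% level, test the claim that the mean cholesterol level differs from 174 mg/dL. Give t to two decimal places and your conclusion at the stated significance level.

H0: μ = 174; H1: μ ≠ 174 (one-sample t-test, two-sided).
t = (x̄ − μ₀)/(s/√n) = (192 − 174)/(38.3/√36) = 2.82
df = n − 1 = 35
Two-sided p-value ≈ 0.008
Since p ≈ 0.008 < α = 0.05, reject H0; the data support H1.

t = 2.82; reject H0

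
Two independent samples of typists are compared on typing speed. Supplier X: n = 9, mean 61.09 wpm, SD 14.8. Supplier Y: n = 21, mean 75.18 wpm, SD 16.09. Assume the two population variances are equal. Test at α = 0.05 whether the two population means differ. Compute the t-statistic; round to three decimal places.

-2.248

Let group 1 = supplier X, group 2 = supplier Y. H0: μ_1 = μ_2; H1: μ_1 ≠ μ_2 (two-sample pooled-variance t-test, two-sided).
s_p² = [(9−1)·14.8² + (21−1)·16.09²]/(9+21−2) = 247.503
t = (61.09 − 75.18)/√[247.503·(1/9 + 1/21)] = -2.248
df = n₁ + n₂ − 2 = 28
Two-sided p-value ≈ 0.033
Since p ≈ 0.033 < α = 0.05, reject H0; the evidence is statistically significant.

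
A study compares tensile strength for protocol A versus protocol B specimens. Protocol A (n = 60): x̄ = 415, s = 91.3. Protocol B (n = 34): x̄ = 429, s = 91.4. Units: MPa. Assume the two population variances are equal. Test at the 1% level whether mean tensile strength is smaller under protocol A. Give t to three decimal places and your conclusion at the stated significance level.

t = -0.714; fail to reject H0

Let group 1 = protocol A, group 2 = protocol B. H0: μ_1 = μ_2; H1: μ_1 < μ_2 (two-sample pooled-variance t-test, left-tailed).
s_p² = [(60−1)·91.3² + (34−1)·91.4²]/(60+34−2) = 8342.24
t = (415 − 429)/√[8342.24·(1/60 + 1/34)] = -0.714
df = n₁ + n₂ − 2 = 92
p-value = P(T ≤ -0.714) ≈ 0.2385
Since p ≈ 0.2385 > α = 0.01, fail to reject H0; the evidence is not statistically significant.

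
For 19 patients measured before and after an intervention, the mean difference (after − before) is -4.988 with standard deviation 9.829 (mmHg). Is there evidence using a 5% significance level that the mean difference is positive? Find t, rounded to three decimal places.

H0: μ_d = 0; H1: μ_d > 0 (paired t-test on the differences, right-tailed).
t = d̄/(s_d/√n) = -4.988/(9.829/√19) = -2.212
df = n − 1 = 18
p-value = P(T ≥ -2.212) ≈ 0.980
Since p ≈ 0.980 > α = 0.05, fail to reject H0; the data do not provide sufficient evidence against H0.

-2.212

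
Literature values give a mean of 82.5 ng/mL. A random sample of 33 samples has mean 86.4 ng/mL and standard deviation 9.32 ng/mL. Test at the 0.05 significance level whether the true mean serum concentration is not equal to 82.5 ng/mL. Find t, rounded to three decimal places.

2.404

H0: μ = 82.5; H1: μ ≠ 82.5 (one-sample t-test, two-sided).
t = (x̄ − μ₀)/(s/√n) = (86.4 − 82.5)/(9.32/√33) = 2.404
df = n − 1 = 32
Two-sided p-value ≈ 0.022
Since p ≈ 0.022 < α = 0.05, reject H0; the data support H1.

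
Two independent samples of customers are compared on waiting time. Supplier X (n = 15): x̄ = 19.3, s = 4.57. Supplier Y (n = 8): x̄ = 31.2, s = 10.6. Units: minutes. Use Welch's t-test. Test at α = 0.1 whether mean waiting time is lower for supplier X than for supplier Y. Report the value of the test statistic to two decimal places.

-3.03

Let group 1 = supplier X, group 2 = supplier Y. H0: μ_1 = μ_2; H1: μ_1 < μ_2 (Welch's two-sample t-test, left-tailed).
t = (x̄_1 − x̄_2)/√(s_1²/n_1 + s_2²/n_2) = (19.3 − 31.2)/√(4.57²/15 + 10.6²/8) = -3.03
Welch–Satterthwaite df ≈ 8.42
p-value = P(T ≤ -3.03) ≈ 0.0077
Since p ≈ 0.0077 < α = 0.1, reject H0; the evidence is statistically significant.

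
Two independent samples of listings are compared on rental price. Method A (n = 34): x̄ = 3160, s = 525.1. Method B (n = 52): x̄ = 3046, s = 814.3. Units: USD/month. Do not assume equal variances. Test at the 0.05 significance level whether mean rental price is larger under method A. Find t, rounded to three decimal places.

0.789

Let group 1 = method A, group 2 = method B. H0: μ_1 = μ_2; H1: μ_1 > μ_2 (Welch's two-sample t-test, right-tailed).
t = (x̄_1 − x̄_2)/√(s_1²/n_1 + s_2²/n_2) = (3160 − 3046)/√(525.1²/34 + 814.3²/52) = 0.789
Welch–Satterthwaite df ≈ 83.99
p-value = P(T ≥ 0.789) ≈ 0.216
Since p ≈ 0.216 > α = 0.05, fail to reject H0; the evidence is not statistically significant.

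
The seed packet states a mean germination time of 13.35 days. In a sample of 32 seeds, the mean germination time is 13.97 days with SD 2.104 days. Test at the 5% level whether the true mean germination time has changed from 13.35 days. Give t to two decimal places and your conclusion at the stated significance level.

H0: μ = 13.35; H1: μ ≠ 13.35 (one-sample t-test, two-sided).
t = (x̄ − μ₀)/(s/√n) = (13.97 − 13.35)/(2.104/√32) = 1.67
df = n − 1 = 31
Two-sided p-value ≈ 0.1056
Since p ≈ 0.1056 > α = 0.05, fail to reject H0; the evidence is not statistically significant.

t = 1.67; fail to reject H0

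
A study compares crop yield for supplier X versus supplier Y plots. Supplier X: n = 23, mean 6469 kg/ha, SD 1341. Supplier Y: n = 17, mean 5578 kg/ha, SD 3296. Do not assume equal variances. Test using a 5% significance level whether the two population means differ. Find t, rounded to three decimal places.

1.052

Let group 1 = supplier X, group 2 = supplier Y. H0: μ_1 = μ_2; H1: μ_1 ≠ μ_2 (Welch's two-sample t-test, two-sided).
t = (x̄_1 − x̄_2)/√(s_1²/n_1 + s_2²/n_2) = (6469 − 5578)/√(1341²/23 + 3296²/17) = 1.052
Welch–Satterthwaite df ≈ 19.94
Two-sided p-value ≈ 0.305
Since p ≈ 0.305 > α = 0.05, fail to reject H0; the evidence is not statistically significant.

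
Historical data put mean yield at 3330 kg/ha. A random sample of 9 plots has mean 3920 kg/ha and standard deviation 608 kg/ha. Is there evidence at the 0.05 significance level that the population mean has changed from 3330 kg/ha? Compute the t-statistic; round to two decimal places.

2.91

H0: μ = 3330; H1: μ ≠ 3330 (one-sample t-test, two-sided).
t = (x̄ − μ₀)/(s/√n) = (3920 − 3330)/(608/√9) = 2.91
df = n − 1 = 8
Two-sided p-value ≈ 0.0196
Since p ≈ 0.0196 < α = 0.05, reject H0; the data support H1.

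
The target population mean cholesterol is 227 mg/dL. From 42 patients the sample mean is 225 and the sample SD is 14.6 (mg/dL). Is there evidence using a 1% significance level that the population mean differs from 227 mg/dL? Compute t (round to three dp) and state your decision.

H0: μ = 227; H1: μ ≠ 227 (one-sample t-test, two-sided).
t = (x̄ − μ₀)/(s/√n) = (225 − 227)/(14.6/√42) = -0.888
df = n − 1 = 41
Two-sided p-value ≈ 0.380
Since p ≈ 0.380 > α = 0.01, fail to reject H0; the data do not provide sufficient evidence against H0.

t = -0.888; fail to reject H0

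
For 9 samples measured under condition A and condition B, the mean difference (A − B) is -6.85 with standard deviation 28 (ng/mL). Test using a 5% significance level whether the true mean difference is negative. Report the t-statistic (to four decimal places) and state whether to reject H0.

H0: μ_d = 0; H1: μ_d < 0 (paired t-test on the differences, left-tailed).
t = d̄/(s_d/√n) = -6.85/(28/√9) = -0.7339
df = n − 1 = 8
p-value = P(T ≤ -0.7339) ≈ 0.242
Since p ≈ 0.242 > α = 0.05, fail to reject H0; the data do not provide sufficient evidence against H0.

t = -0.7339; fail to reject H0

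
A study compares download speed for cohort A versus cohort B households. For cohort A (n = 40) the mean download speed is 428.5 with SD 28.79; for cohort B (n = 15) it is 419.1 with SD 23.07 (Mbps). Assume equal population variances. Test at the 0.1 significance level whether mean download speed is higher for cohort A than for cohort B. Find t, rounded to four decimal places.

1.1333

Let group 1 = cohort A, group 2 = cohort B. H0: μ_1 = μ_2; H1: μ_1 > μ_2 (two-sample pooled-variance t-test, right-tailed).
s_p² = [(40−1)·28.79² + (15−1)·23.07²]/(40+15−2) = 750.507
t = (428.5 − 419.1)/√[750.507·(1/40 + 1/15)] = 1.1333
df = n₁ + n₂ − 2 = 53
p-value = P(T ≥ 1.1333) ≈ 0.131
Since p ≈ 0.131 > α = 0.1, fail to reject H0; the data do not provide sufficient evidence against H0.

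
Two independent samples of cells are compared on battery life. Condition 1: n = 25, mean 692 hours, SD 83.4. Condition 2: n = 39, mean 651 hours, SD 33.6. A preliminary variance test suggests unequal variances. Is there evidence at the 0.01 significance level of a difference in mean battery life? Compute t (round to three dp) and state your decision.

Let group 1 = condition 1, group 2 = condition 2. H0: μ_1 = μ_2; H1: μ_1 ≠ μ_2 (Welch's two-sample t-test, two-sided).
t = (x̄_1 − x̄_2)/√(s_1²/n_1 + s_2²/n_2) = (692 − 651)/√(83.4²/25 + 33.6²/39) = 2.339
Welch–Satterthwaite df ≈ 29.06
Two-sided p-value ≈ 0.026
Since p ≈ 0.026 > α = 0.01, fail to reject H0; the data do not provide sufficient evidence against H0.

t = 2.339; fail to reject H0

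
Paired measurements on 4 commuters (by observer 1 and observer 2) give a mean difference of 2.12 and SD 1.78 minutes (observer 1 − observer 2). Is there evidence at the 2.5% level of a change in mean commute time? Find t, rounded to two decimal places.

2.38

H0: μ_d = 0; H1: μ_d ≠ 0 (paired t-test on the differences, two-sided).
t = d̄/(s_d/√n) = 2.12/(1.78/√4) = 2.38
df = n − 1 = 3
Two-sided p-value ≈ 0.097
Since p ≈ 0.097 > α = 0.025, fail to reject H0; the data do not provide sufficient evidence against H0.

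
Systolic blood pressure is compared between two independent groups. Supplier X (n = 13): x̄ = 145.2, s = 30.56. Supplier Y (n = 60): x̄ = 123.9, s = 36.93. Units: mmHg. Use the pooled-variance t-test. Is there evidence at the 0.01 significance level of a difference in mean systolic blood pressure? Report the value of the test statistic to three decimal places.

1.938

Let group 1 = supplier X, group 2 = supplier Y. H0: μ_1 = μ_2; H1: μ_1 ≠ μ_2 (two-sample pooled-variance t-test, two-sided).
s_p² = [(13−1)·30.56² + (60−1)·36.93²]/(13+60−2) = 1291.16
t = (145.2 − 123.9)/√[1291.16·(1/13 + 1/60)] = 1.938
df = n₁ + n₂ − 2 = 71
Two-sided p-value ≈ 0.057
Since p ≈ 0.057 > α = 0.01, fail to reject H0; the evidence is not statistically significant.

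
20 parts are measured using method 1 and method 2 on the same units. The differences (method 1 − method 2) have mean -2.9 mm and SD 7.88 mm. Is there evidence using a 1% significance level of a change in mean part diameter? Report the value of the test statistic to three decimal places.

-1.646

H0: μ_d = 0; H1: μ_d ≠ 0 (paired t-test on the differences, two-sided).
t = d̄/(s_d/√n) = -2.9/(7.88/√20) = -1.646
df = n − 1 = 19
Two-sided p-value ≈ 0.1162
Since p ≈ 0.1162 > α = 0.01, fail to reject H0; the data do not provide sufficient evidence against H0.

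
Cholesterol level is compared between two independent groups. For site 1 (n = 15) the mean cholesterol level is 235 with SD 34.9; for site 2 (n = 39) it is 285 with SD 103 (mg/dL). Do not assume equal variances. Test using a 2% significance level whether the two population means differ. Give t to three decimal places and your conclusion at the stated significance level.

Let group 1 = site 1, group 2 = site 2. H0: μ_1 = μ_2; H1: μ_1 ≠ μ_2 (Welch's two-sample t-test, two-sided).
t = (x̄_1 − x̄_2)/√(s_1²/n_1 + s_2²/n_2) = (235 − 285)/√(34.9²/15 + 103²/39) = -2.660
Welch–Satterthwaite df ≈ 51.59
Two-sided p-value ≈ 0.010
Since p ≈ 0.010 < α = 0.02, reject H0; the evidence is statistically significant.

t = -2.660; reject H0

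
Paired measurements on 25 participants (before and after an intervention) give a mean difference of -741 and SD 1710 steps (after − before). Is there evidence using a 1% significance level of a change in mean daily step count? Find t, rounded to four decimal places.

H0: μ_d = 0; H1: μ_d ≠ 0 (paired t-test on the differences, two-sided).
t = d̄/(s_d/√n) = -741/(1710/√25) = -2.1667
df = n − 1 = 24
Two-sided p-value ≈ 0.0404
Since p ≈ 0.0404 > α = 0.01, fail to reject H0; the data do not provide sufficient evidence against H0.

-2.1667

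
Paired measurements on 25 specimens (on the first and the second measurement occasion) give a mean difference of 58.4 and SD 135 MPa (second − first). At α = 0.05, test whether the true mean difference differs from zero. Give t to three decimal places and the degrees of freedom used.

t = 2.163, df = 24

H0: μ_d = 0; H1: μ_d ≠ 0 (paired t-test on the differences, two-sided).
t = d̄/(s_d/√n) = 58.4/(135/√25) = 2.163
df = n − 1 = 24
Two-sided p-value ≈ 0.0407
Since p ≈ 0.0407 < α = 0.05, reject H0; the evidence is statistically significant.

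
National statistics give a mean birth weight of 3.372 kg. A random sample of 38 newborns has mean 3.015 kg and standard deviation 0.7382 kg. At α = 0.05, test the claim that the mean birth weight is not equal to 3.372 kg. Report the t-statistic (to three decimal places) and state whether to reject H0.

t = -2.981; reject H0

H0: μ = 3.372; H1: μ ≠ 3.372 (one-sample t-test, two-sided).
t = (x̄ − μ₀)/(s/√n) = (3.015 − 3.372)/(0.7382/√38) = -2.981
df = n − 1 = 37
Two-sided p-value ≈ 0.005
Since p ≈ 0.005 < α = 0.05, reject H0; the evidence is statistically significant.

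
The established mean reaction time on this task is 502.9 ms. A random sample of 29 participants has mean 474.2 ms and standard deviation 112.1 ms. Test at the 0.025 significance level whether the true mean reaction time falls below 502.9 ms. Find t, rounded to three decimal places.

H0: μ = 502.9; H1: μ < 502.9 (one-sample t-test, left-tailed).
t = (x̄ − μ₀)/(s/√n) = (474.2 − 502.9)/(112.1/√29) = -1.379
df = n − 1 = 28
p-value = P(T ≤ -1.379) ≈ 0.089
Since p ≈ 0.089 > α = 0.025, fail to reject H0; the data do not provide sufficient evidence against H0.

-1.379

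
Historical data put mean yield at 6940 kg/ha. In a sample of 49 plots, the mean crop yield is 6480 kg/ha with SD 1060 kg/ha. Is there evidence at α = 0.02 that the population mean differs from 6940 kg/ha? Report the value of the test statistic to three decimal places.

H0: μ = 6940; H1: μ ≠ 6940 (one-sample t-test, two-sided).
t = (x̄ − μ₀)/(s/√n) = (6480 − 6940)/(1060/√49) = -3.038
df = n − 1 = 48
Two-sided p-value ≈ 0.004
Since p ≈ 0.004 < α = 0.02, reject H0; the evidence is statistically significant.

-3.038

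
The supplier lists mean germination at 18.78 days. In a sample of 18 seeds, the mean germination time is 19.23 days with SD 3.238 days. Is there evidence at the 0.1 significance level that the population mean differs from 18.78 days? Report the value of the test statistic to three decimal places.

0.590

H0: μ = 18.78; H1: μ ≠ 18.78 (one-sample t-test, two-sided).
t = (x̄ − μ₀)/(s/√n) = (19.23 − 18.78)/(3.238/√18) = 0.590
df = n − 1 = 17
Two-sided p-value ≈ 0.563
Since p ≈ 0.563 > α = 0.1, fail to reject H0; the data do not provide sufficient evidence against H0.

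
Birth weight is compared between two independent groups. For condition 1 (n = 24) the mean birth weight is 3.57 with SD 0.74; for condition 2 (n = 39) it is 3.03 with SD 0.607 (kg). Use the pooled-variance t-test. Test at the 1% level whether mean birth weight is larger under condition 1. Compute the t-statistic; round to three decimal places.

Let group 1 = condition 1, group 2 = condition 2. H0: μ_1 = μ_2; H1: μ_1 > μ_2 (two-sample pooled-variance t-test, right-tailed).
s_p² = [(24−1)·0.74² + (39−1)·0.607²]/(24+39−2) = 0.435998
t = (3.57 − 3.03)/√[0.435998·(1/24 + 1/39)] = 3.152
df = n₁ + n₂ − 2 = 61
p-value = P(T ≥ 3.152) ≈ 0.001
Since p ≈ 0.001 < α = 0.01, reject H0; the data support H1.

3.152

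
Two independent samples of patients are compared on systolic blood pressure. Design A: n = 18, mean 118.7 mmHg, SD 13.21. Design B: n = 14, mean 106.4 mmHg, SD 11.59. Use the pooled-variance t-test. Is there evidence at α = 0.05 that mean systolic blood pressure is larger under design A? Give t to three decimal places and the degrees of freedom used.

Let group 1 = design A, group 2 = design B. H0: μ_1 = μ_2; H1: μ_1 > μ_2 (two-sample pooled-variance t-test, right-tailed).
s_p² = [(18−1)·13.21² + (14−1)·11.59²]/(18+14−2) = 157.095
t = (118.7 − 106.4)/√[157.095·(1/18 + 1/14)] = 2.754
df = n₁ + n₂ − 2 = 30
p-value = P(T ≥ 2.754) ≈ 0.0050
Since p ≈ 0.0050 < α = 0.05, reject H0; the evidence is statistically significant.

t = 2.754, df = 30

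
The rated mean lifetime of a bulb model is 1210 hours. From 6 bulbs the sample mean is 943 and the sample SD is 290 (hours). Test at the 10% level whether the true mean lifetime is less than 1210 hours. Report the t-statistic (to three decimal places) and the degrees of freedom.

H0: μ = 1210; H1: μ < 1210 (one-sample t-test, left-tailed).
t = (x̄ − μ₀)/(s/√n) = (943 − 1210)/(290/√6) = -2.255
df = n − 1 = 5
p-value = P(T ≤ -2.255) ≈ 0.037
Since p ≈ 0.037 < α = 0.1, reject H0; the data support H1.

t = -2.255, df = 5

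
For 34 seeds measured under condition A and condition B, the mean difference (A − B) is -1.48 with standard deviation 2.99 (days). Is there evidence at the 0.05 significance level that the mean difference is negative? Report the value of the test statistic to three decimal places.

-2.886

H0: μ_d = 0; H1: μ_d < 0 (paired t-test on the differences, left-tailed).
t = d̄/(s_d/√n) = -1.48/(2.99/√34) = -2.886
df = n − 1 = 33
p-value = P(T ≤ -2.886) ≈ 0.003
Since p ≈ 0.003 < α = 0.05, reject H0; the evidence is statistically significant.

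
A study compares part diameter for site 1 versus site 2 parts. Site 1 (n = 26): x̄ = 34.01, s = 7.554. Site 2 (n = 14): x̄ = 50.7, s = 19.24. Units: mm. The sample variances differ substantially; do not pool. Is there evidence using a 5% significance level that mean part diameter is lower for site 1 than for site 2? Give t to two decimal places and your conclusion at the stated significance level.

t = -3.12; reject H0

Let group 1 = site 1, group 2 = site 2. H0: μ_1 = μ_2; H1: μ_1 < μ_2 (Welch's two-sample t-test, left-tailed).
t = (x̄_1 − x̄_2)/√(s_1²/n_1 + s_2²/n_2) = (34.01 − 50.7)/√(7.554²/26 + 19.24²/14) = -3.12
Welch–Satterthwaite df ≈ 15.19
p-value = P(T ≤ -3.12) ≈ 0.0035
Since p ≈ 0.0035 < α = 0.05, reject H0; the evidence is statistically significant.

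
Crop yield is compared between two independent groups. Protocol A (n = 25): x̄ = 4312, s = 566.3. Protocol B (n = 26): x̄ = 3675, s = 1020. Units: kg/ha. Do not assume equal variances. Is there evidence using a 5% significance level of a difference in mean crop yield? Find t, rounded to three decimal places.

Let group 1 = protocol A, group 2 = protocol B. H0: μ_1 = μ_2; H1: μ_1 ≠ μ_2 (Welch's two-sample t-test, two-sided).
t = (x̄_1 − x̄_2)/√(s_1²/n_1 + s_2²/n_2) = (4312 − 3675)/√(566.3²/25 + 1020²/26) = 2.771
Welch–Satterthwaite df ≈ 39.38
Two-sided p-value ≈ 0.0085
Since p ≈ 0.0085 < α = 0.05, reject H0; the evidence is statistically significant.

2.771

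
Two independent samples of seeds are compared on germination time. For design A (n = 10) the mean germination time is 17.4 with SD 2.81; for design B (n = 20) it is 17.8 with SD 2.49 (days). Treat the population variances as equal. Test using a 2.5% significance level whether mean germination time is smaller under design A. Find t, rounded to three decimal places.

-0.398

Let group 1 = design A, group 2 = design B. H0: μ_1 = μ_2; H1: μ_1 < μ_2 (two-sample pooled-variance t-test, left-tailed).
s_p² = [(10−1)·2.81² + (20−1)·2.49²]/(10+20−2) = 6.74524
t = (17.4 − 17.8)/√[6.74524·(1/10 + 1/20)] = -0.398
df = n₁ + n₂ − 2 = 28
p-value = P(T ≤ -0.398) ≈ 0.347
Since p ≈ 0.347 > α = 0.025, fail to reject H0; the evidence is not statistically significant.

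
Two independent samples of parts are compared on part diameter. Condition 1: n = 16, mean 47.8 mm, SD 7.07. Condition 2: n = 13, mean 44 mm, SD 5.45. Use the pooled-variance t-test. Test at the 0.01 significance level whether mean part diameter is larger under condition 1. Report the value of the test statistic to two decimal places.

1.59

Let group 1 = condition 1, group 2 = condition 2. H0: μ_1 = μ_2; H1: μ_1 > μ_2 (two-sample pooled-variance t-test, right-tailed).
s_p² = [(16−1)·7.07² + (13−1)·5.45²]/(16+13−2) = 40.9705
t = (47.8 − 44)/√[40.9705·(1/16 + 1/13)] = 1.59
df = n₁ + n₂ − 2 = 27
p-value = P(T ≥ 1.59) ≈ 0.0617
Since p ≈ 0.0617 > α = 0.01, fail to reject H0; the data do not provide sufficient evidence against H0.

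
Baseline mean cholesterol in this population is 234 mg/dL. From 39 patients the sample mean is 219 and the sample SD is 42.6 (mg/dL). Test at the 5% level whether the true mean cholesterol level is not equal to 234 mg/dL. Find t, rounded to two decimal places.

-2.20

H0: μ = 234; H1: μ ≠ 234 (one-sample t-test, two-sided).
t = (x̄ − μ₀)/(s/√n) = (219 − 234)/(42.6/√39) = -2.20
df = n − 1 = 38
Two-sided p-value ≈ 0.0340
Since p ≈ 0.0340 < α = 0.05, reject H0; the evidence is statistically significant.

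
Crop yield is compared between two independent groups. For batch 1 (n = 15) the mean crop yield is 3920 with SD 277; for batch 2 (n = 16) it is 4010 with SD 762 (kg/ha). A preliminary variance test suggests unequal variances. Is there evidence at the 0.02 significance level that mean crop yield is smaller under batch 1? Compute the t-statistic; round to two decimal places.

Let group 1 = batch 1, group 2 = batch 2. H0: μ_1 = μ_2; H1: μ_1 < μ_2 (Welch's two-sample t-test, left-tailed).
t = (x̄_1 − x̄_2)/√(s_1²/n_1 + s_2²/n_2) = (3920 − 4010)/√(277²/15 + 762²/16) = -0.44
Welch–Satterthwaite df ≈ 19.12
p-value = P(T ≤ -0.44) ≈ 0.3316
Since p ≈ 0.3316 > α = 0.02, fail to reject H0; the data do not provide sufficient evidence against H0.

-0.44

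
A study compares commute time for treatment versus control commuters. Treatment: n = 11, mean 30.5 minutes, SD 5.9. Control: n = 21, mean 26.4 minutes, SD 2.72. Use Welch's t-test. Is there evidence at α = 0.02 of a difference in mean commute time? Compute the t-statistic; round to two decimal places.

Let group 1 = treatment, group 2 = control. H0: μ_1 = μ_2; H1: μ_1 ≠ μ_2 (Welch's two-sample t-test, two-sided).
t = (x̄_1 − x̄_2)/√(s_1²/n_1 + s_2²/n_2) = (30.5 − 26.4)/√(5.9²/11 + 2.72²/21) = 2.19
Welch–Satterthwaite df ≈ 12.27
Two-sided p-value ≈ 0.0489
Since p ≈ 0.0489 > α = 0.02, fail to reject H0; the data do not provide sufficient evidence against H0.

2.19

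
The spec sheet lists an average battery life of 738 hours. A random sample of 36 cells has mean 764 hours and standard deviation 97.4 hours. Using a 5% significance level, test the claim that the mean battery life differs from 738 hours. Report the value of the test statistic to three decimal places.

1.602

H0: μ = 738; H1: μ ≠ 738 (one-sample t-test, two-sided).
t = (x̄ − μ₀)/(s/√n) = (764 − 738)/(97.4/√36) = 1.602
df = n − 1 = 35
Two-sided p-value ≈ 0.1182
Since p ≈ 0.1182 > α = 0.05, fail to reject H0; the evidence is not statistically significant.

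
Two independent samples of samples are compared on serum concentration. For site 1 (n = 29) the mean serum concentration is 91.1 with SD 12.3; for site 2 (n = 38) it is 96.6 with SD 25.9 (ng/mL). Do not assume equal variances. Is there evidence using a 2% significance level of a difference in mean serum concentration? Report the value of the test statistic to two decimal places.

Let group 1 = site 1, group 2 = site 2. H0: μ_1 = μ_2; H1: μ_1 ≠ μ_2 (Welch's two-sample t-test, two-sided).
t = (x̄_1 − x̄_2)/√(s_1²/n_1 + s_2²/n_2) = (91.1 − 96.6)/√(12.3²/29 + 25.9²/38) = -1.15
Welch–Satterthwaite df ≈ 55.68
Two-sided p-value ≈ 0.255
Since p ≈ 0.255 > α = 0.02, fail to reject H0; the data do not provide sufficient evidence against H0.

-1.15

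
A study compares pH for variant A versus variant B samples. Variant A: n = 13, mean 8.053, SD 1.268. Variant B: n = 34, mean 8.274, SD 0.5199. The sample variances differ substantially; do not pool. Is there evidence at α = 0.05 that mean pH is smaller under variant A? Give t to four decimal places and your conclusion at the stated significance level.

t = -0.6091; fail to reject H0

Let group 1 = variant A, group 2 = variant B. H0: μ_1 = μ_2; H1: μ_1 < μ_2 (Welch's two-sample t-test, left-tailed).
t = (x̄_1 − x̄_2)/√(s_1²/n_1 + s_2²/n_2) = (8.053 − 8.274)/√(1.268²/13 + 0.5199²/34) = -0.6091
Welch–Satterthwaite df ≈ 13.57
p-value = P(T ≤ -0.6091) ≈ 0.276
Since p ≈ 0.276 > α = 0.05, fail to reject H0; the data do not provide sufficient evidence against H0.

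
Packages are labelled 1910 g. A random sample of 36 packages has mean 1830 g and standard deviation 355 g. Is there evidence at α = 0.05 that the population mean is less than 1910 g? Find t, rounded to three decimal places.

H0: μ = 1910; H1: μ < 1910 (one-sample t-test, left-tailed).
t = (x̄ − μ₀)/(s/√n) = (1830 − 1910)/(355/√36) = -1.352
df = n − 1 = 35
p-value = P(T ≤ -1.352) ≈ 0.0925
Since p ≈ 0.0925 > α = 0.05, fail to reject H0; the data do not provide sufficient evidence against H0.

-1.352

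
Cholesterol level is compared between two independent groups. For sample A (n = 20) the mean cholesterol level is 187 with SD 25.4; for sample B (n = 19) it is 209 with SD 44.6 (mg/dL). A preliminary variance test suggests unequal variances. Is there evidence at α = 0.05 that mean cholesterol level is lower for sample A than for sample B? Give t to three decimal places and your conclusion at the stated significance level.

t = -1.880; reject H0

Let group 1 = sample A, group 2 = sample B. H0: μ_1 = μ_2; H1: μ_1 < μ_2 (Welch's two-sample t-test, left-tailed).
t = (x̄_1 − x̄_2)/√(s_1²/n_1 + s_2²/n_2) = (187 − 209)/√(25.4²/20 + 44.6²/19) = -1.880
Welch–Satterthwaite df ≈ 28.26
p-value = P(T ≤ -1.880) ≈ 0.0352
Since p ≈ 0.0352 < α = 0.05, reject H0; the evidence is statistically significant.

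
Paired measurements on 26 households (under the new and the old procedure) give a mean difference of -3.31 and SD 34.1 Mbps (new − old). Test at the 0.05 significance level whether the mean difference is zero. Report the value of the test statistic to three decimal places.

H0: μ_d = 0; H1: μ_d ≠ 0 (paired t-test on the differences, two-sided).
t = d̄/(s_d/√n) = -3.31/(34.1/√26) = -0.495
df = n − 1 = 25
Two-sided p-value ≈ 0.6250
Since p ≈ 0.6250 > α = 0.05, fail to reject H0; the data do not provide sufficient evidence against H0.

-0.495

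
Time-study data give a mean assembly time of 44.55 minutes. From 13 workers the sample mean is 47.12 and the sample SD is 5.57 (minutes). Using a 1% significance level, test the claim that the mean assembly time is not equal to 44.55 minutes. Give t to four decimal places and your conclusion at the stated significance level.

H0: μ = 44.55; H1: μ ≠ 44.55 (one-sample t-test, two-sided).
t = (x̄ − μ₀)/(s/√n) = (47.12 − 44.55)/(5.57/√13) = 1.6636
df = n − 1 = 12
Two-sided p-value ≈ 0.1221
Since p ≈ 0.1221 > α = 0.01, fail to reject H0; the evidence is not statistically significant.

t = 1.6636; fail to reject H0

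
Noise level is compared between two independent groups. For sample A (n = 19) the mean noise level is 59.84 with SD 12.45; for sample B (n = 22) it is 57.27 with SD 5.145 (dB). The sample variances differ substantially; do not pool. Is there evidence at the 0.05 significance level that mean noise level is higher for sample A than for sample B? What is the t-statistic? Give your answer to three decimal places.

0.840

Let group 1 = sample A, group 2 = sample B. H0: μ_1 = μ_2; H1: μ_1 > μ_2 (Welch's two-sample t-test, right-tailed).
t = (x̄_1 − x̄_2)/√(s_1²/n_1 + s_2²/n_2) = (59.84 − 57.27)/√(12.45²/19 + 5.145²/22) = 0.840
Welch–Satterthwaite df ≈ 23.27
p-value = P(T ≥ 0.840) ≈ 0.205
Since p ≈ 0.205 > α = 0.05, fail to reject H0; the evidence is not statistically significant.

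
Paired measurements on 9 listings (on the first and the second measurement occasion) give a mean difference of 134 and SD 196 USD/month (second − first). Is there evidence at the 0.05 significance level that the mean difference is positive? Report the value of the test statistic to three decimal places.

2.051

H0: μ_d = 0; H1: μ_d > 0 (paired t-test on the differences, right-tailed).
t = d̄/(s_d/√n) = 134/(196/√9) = 2.051
df = n − 1 = 8
p-value = P(T ≥ 2.051) ≈ 0.037
Since p ≈ 0.037 < α = 0.05, reject H0; the evidence is statistically significant.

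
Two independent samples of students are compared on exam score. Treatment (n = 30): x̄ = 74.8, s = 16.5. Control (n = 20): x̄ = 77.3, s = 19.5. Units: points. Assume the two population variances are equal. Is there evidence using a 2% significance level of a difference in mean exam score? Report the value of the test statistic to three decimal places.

Let group 1 = treatment, group 2 = control. H0: μ_1 = μ_2; H1: μ_1 ≠ μ_2 (two-sample pooled-variance t-test, two-sided).
s_p² = [(30−1)·16.5² + (20−1)·19.5²]/(30+20−2) = 315
t = (74.8 − 77.3)/√[315·(1/30 + 1/20)] = -0.488
df = n₁ + n₂ − 2 = 48
Two-sided p-value ≈ 0.628
Since p ≈ 0.628 > α = 0.02, fail to reject H0; the data do not provide sufficient evidence against H0.

-0.488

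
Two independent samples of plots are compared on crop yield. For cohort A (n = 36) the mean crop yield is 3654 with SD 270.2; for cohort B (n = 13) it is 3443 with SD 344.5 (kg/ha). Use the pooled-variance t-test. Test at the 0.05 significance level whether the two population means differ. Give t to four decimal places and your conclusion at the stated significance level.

Let group 1 = cohort A, group 2 = cohort B. H0: μ_1 = μ_2; H1: μ_1 ≠ μ_2 (two-sample pooled-variance t-test, two-sided).
s_p² = [(36−1)·270.2² + (13−1)·344.5²]/(36+13−2) = 84669
t = (3654 − 3443)/√[84669·(1/36 + 1/13)] = 2.2410
df = n₁ + n₂ − 2 = 47
Two-sided p-value ≈ 0.0298
Since p ≈ 0.0298 < α = 0.05, reject H0; the evidence is statistically significant.

t = 2.2410; reject H0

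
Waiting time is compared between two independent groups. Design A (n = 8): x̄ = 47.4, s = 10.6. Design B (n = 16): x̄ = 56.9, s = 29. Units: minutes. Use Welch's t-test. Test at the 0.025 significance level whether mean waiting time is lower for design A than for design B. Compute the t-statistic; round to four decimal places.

Let group 1 = design A, group 2 = design B. H0: μ_1 = μ_2; H1: μ_1 < μ_2 (Welch's two-sample t-test, left-tailed).
t = (x̄_1 − x̄_2)/√(s_1²/n_1 + s_2²/n_2) = (47.4 − 56.9)/√(10.6²/8 + 29²/16) = -1.1640
Welch–Satterthwaite df ≈ 20.89
p-value = P(T ≤ -1.1640) ≈ 0.129
Since p ≈ 0.129 > α = 0.025, fail to reject H0; the evidence is not statistically significant.

-1.1640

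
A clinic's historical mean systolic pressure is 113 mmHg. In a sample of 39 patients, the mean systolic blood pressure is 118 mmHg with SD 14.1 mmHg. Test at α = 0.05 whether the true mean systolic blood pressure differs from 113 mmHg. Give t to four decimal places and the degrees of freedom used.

H0: μ = 113; H1: μ ≠ 113 (one-sample t-test, two-sided).
t = (x̄ − μ₀)/(s/√n) = (118 − 113)/(14.1/√39) = 2.2145
df = n − 1 = 38
Two-sided p-value ≈ 0.033
Since p ≈ 0.033 < α = 0.05, reject H0; the data support H1.

t = 2.2145, df = 38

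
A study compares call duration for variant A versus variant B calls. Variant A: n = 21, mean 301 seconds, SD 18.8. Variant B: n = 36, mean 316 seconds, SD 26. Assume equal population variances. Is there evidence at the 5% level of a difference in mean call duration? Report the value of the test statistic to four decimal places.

-2.3111

Let group 1 = variant A, group 2 = variant B. H0: μ_1 = μ_2; H1: μ_1 ≠ μ_2 (two-sample pooled-variance t-test, two-sided).
s_p² = [(21−1)·18.8² + (36−1)·26²]/(21+36−2) = 558.705
t = (301 − 316)/√[558.705·(1/21 + 1/36)] = -2.3111
df = n₁ + n₂ − 2 = 55
Two-sided p-value ≈ 0.025
Since p ≈ 0.025 < α = 0.05, reject H0; the data support H1.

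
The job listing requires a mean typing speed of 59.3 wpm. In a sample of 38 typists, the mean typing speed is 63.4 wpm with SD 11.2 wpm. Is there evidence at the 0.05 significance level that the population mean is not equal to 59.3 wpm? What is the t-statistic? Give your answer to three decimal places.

H0: μ = 59.3; H1: μ ≠ 59.3 (one-sample t-test, two-sided).
t = (x̄ − μ₀)/(s/√n) = (63.4 − 59.3)/(11.2/√38) = 2.257
df = n − 1 = 37
Two-sided p-value ≈ 0.030
Since p ≈ 0.030 < α = 0.05, reject H0; the data support H1.

2.257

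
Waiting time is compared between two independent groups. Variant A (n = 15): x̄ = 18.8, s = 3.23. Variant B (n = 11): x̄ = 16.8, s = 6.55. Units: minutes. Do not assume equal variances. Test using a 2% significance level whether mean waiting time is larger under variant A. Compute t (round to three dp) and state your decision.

Let group 1 = variant A, group 2 = variant B. H0: μ_1 = μ_2; H1: μ_1 > μ_2 (Welch's two-sample t-test, right-tailed).
t = (x̄_1 − x̄_2)/√(s_1²/n_1 + s_2²/n_2) = (18.8 − 16.8)/√(3.23²/15 + 6.55²/11) = 0.933
Welch–Satterthwaite df ≈ 13.58
p-value = P(T ≥ 0.933) ≈ 0.1836
Since p ≈ 0.1836 > α = 0.02, fail to reject H0; the data do not provide sufficient evidence against H0.

t = 0.933; fail to reject H0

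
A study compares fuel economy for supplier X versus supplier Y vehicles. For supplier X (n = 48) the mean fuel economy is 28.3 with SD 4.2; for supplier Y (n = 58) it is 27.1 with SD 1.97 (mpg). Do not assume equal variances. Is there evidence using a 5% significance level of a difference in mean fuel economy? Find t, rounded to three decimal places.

Let group 1 = supplier X, group 2 = supplier Y. H0: μ_1 = μ_2; H1: μ_1 ≠ μ_2 (Welch's two-sample t-test, two-sided).
t = (x̄_1 − x̄_2)/√(s_1²/n_1 + s_2²/n_2) = (28.3 − 27.1)/√(4.2²/48 + 1.97²/58) = 1.821
Welch–Satterthwaite df ≈ 63.93
Two-sided p-value ≈ 0.073
Since p ≈ 0.073 > α = 0.05, fail to reject H0; the data do not provide sufficient evidence against H0.

1.821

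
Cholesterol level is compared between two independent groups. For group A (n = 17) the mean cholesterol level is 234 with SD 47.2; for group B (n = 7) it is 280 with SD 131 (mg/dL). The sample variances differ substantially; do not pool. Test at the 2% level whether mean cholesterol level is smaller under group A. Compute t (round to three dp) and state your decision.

Let group 1 = group A, group 2 = group B. H0: μ_1 = μ_2; H1: μ_1 < μ_2 (Welch's two-sample t-test, left-tailed).
t = (x̄_1 − x̄_2)/√(s_1²/n_1 + s_2²/n_2) = (234 − 280)/√(47.2²/17 + 131²/7) = -0.905
Welch–Satterthwaite df ≈ 6.65
p-value = P(T ≤ -0.905) ≈ 0.1985
Since p ≈ 0.1985 > α = 0.02, fail to reject H0; the evidence is not statistically significant.

t = -0.905; fail to reject H0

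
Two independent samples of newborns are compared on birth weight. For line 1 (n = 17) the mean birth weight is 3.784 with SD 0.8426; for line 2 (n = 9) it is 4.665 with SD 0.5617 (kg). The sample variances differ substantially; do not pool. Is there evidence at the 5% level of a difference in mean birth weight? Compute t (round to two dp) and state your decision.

Let group 1 = line 1, group 2 = line 2. H0: μ_1 = μ_2; H1: μ_1 ≠ μ_2 (Welch's two-sample t-test, two-sided).
t = (x̄_1 − x̄_2)/√(s_1²/n_1 + s_2²/n_2) = (3.784 − 4.665)/√(0.8426²/17 + 0.5617²/9) = -3.18
Welch–Satterthwaite df ≈ 22.47
Two-sided p-value ≈ 0.004
Since p ≈ 0.004 < α = 0.05, reject H0; the evidence is statistically significant.

t = -3.18; reject H0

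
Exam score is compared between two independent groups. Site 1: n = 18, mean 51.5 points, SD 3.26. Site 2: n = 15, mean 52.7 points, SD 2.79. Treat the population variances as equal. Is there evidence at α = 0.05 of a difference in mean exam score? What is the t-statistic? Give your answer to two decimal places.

-1.12

Let group 1 = site 1, group 2 = site 2. H0: μ_1 = μ_2; H1: μ_1 ≠ μ_2 (two-sample pooled-variance t-test, two-sided).
s_p² = [(18−1)·3.26² + (15−1)·2.79²]/(18+15−2) = 9.34344
t = (51.5 − 52.7)/√[9.34344·(1/18 + 1/15)] = -1.12
df = n₁ + n₂ − 2 = 31
Two-sided p-value ≈ 0.270
Since p ≈ 0.270 > α = 0.05, fail to reject H0; the data do not provide sufficient evidence against H0.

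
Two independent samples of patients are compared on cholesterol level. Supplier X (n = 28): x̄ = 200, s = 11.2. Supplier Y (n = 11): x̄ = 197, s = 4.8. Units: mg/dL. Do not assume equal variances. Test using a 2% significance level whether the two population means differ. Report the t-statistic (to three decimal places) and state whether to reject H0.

Let group 1 = supplier X, group 2 = supplier Y. H0: μ_1 = μ_2; H1: μ_1 ≠ μ_2 (Welch's two-sample t-test, two-sided).
t = (x̄_1 − x̄_2)/√(s_1²/n_1 + s_2²/n_2) = (200 − 197)/√(11.2²/28 + 4.8²/11) = 1.170
Welch–Satterthwaite df ≈ 36.57
Two-sided p-value ≈ 0.2496
Since p ≈ 0.2496 > α = 0.02, fail to reject H0; the evidence is not statistically significant.

t = 1.170; fail to reject H0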